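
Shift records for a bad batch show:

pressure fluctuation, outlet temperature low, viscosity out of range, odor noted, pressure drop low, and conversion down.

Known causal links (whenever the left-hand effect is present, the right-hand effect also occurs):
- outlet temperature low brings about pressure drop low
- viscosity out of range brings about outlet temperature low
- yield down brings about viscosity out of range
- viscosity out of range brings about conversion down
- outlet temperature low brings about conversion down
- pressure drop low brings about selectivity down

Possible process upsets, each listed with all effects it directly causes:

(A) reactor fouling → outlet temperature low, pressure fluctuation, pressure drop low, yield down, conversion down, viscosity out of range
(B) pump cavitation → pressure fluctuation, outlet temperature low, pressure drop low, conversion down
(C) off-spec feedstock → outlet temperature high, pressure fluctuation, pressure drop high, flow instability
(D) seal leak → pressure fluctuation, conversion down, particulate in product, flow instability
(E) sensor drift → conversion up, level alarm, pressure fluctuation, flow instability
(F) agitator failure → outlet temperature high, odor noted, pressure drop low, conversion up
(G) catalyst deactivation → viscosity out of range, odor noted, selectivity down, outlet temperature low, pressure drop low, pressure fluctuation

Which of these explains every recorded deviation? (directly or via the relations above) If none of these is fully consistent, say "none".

G

For each candidate, compare predicted effects to what was observed:
(A) reactor fouling — pressure fluctuation match; outlet temperature low match; viscosity out of range match; odor noted miss; pressure drop low match; conversion down match
(B) pump cavitation — does not account for viscosity out of range, odor noted
(C) off-spec feedstock — fails on outlet temperature low, viscosity out of range, odor noted, pressure drop low, conversion down (predicts outlet temperature high, not outlet temperature low; predicts pressure drop high, not pressure drop low)
(D) seal leak — does not account for outlet temperature low, viscosity out of range, odor noted, pressure drop low
(E) sensor drift — fails on outlet temperature low, viscosity out of range, odor noted, pressure drop low, conversion down (predicts conversion up, not conversion down)
(F) agitator failure — fails on pressure fluctuation, outlet temperature low, viscosity out of range, conversion down (predicts outlet temperature high, not outlet temperature low; predicts conversion up, not conversion down)
(G) catalyst deactivation — pressure fluctuation match; outlet temperature low match; viscosity out of range match; odor noted match; pressure drop low match; conversion down match (through viscosity out of range → conversion down)
(G) alone accounts for all the evidence.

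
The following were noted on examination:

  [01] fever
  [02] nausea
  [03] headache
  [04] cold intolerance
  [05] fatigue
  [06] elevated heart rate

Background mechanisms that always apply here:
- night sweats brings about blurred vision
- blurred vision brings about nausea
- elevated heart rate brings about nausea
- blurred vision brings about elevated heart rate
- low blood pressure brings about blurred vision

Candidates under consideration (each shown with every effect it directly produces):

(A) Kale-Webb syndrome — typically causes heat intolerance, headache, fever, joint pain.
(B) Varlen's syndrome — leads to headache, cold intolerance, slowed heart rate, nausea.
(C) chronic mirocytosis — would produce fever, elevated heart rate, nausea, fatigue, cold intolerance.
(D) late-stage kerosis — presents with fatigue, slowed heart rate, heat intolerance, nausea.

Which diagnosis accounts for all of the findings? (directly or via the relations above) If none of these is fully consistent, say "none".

Checking each candidate against the observations:
(A) Kale-Webb syndrome — fails on nausea, cold intolerance, fatigue, elevated heart rate (predicts heat intolerance, not cold intolerance)
(B) Varlen's syndrome — fever NO; nausea yes; headache yes; cold intolerance yes; fatigue NO; elevated heart rate NO
(C) chronic mirocytosis — does not account for headache
(D) late-stage kerosis — fails on fever, headache, cold intolerance, elevated heart rate (predicts heat intolerance, not cold intolerance; predicts slowed heart rate, not elevated heart rate)
Every candidate fails on at least one observation.

none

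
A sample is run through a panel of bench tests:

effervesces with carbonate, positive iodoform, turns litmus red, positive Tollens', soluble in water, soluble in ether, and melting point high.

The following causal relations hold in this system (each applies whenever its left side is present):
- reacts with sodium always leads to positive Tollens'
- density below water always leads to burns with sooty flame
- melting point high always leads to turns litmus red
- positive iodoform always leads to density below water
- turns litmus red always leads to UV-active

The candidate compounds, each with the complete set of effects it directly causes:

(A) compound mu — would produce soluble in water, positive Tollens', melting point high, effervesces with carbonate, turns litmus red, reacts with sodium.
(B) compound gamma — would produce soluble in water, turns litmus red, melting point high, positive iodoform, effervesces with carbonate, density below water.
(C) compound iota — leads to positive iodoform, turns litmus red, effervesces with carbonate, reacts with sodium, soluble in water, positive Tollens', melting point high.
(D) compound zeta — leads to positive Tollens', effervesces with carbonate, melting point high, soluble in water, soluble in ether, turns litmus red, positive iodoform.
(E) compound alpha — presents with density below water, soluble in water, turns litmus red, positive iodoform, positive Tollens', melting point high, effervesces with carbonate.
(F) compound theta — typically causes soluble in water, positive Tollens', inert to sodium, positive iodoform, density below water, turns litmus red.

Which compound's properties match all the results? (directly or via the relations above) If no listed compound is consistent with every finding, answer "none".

D

Testing each hypothesis:
(A) compound mu — effervesces with carbonate +; positive iodoform -; turns litmus red +; positive Tollens' +; soluble in water +; soluble in ether -; melting point high +
(B) compound gamma — effervesces with carbonate +; positive iodoform +; turns litmus red +; positive Tollens' -; soluble in water +; soluble in ether -; melting point high +
(C) compound iota — does not account for soluble in ether
(D) compound zeta — effervesces with carbonate +; positive iodoform +; turns litmus red +; positive Tollens' +; soluble in water +; soluble in ether +; melting point high +
(E) compound alpha — effervesces with carbonate +; positive iodoform +; turns litmus red +; positive Tollens' +; soluble in water +; soluble in ether -; melting point high +
(F) compound theta — does not account for effervesces with carbonate, soluble in ether, melting point high
Only (D) is consistent with every observation.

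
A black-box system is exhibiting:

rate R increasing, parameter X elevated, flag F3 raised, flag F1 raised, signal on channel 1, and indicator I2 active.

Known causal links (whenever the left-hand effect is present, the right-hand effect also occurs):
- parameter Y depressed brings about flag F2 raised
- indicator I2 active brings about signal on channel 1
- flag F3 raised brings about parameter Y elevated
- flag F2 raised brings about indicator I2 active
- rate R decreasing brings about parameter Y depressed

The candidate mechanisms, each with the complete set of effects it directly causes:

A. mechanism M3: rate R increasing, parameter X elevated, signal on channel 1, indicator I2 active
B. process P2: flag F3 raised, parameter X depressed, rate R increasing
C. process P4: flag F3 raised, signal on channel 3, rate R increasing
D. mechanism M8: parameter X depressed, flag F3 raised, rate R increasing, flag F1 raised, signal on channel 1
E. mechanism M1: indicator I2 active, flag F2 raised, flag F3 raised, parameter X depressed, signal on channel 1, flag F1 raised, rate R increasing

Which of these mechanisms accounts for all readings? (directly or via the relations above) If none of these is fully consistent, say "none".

Per-candidate check:
(A) mechanism M3 — does not account for flag F3 raised, flag F1 raised
(B) process P2 — fails on parameter X elevated, flag F1 raised, signal on channel 1, indicator I2 active (predicts parameter X depressed, not parameter X elevated)
(C) process P4 — does not account for parameter X elevated, flag F1 raised, signal on channel 1, indicator I2 active
(D) mechanism M8 — rate R increasing +; parameter X elevated -; flag F3 raised +; flag F1 raised +; signal on channel 1 +; indicator I2 active -
(E) mechanism M1 — fails on parameter X elevated (predicts parameter X depressed, not parameter X elevated)
None of the listed candidates fits everything.

none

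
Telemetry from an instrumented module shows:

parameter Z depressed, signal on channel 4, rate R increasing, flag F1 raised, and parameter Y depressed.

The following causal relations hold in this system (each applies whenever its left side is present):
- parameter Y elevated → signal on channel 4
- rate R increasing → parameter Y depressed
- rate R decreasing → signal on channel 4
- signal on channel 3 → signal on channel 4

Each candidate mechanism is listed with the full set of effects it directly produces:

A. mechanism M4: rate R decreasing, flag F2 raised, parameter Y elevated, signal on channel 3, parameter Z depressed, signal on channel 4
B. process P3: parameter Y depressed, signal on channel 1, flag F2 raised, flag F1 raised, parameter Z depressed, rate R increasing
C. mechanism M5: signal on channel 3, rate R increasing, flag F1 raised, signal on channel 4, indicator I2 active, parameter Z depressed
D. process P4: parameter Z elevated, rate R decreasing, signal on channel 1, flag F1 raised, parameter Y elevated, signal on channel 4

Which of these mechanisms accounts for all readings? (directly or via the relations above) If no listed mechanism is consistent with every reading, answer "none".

C

Per-candidate check:
(A) mechanism M4 — parameter Z depressed yes; signal on channel 4 yes; rate R increasing NO; flag F1 raised NO; parameter Y depressed NO
(B) process P3 — does not account for signal on channel 4
(C) mechanism M5 — parameter Z depressed yes; signal on channel 4 yes; rate R increasing yes; flag F1 raised yes; parameter Y depressed yes (via rate R increasing → parameter Y depressed)
(D) process P4 — parameter Z depressed NO; signal on channel 4 yes; rate R increasing NO; flag F1 raised yes; parameter Y depressed NO
(C) alone accounts for all the evidence.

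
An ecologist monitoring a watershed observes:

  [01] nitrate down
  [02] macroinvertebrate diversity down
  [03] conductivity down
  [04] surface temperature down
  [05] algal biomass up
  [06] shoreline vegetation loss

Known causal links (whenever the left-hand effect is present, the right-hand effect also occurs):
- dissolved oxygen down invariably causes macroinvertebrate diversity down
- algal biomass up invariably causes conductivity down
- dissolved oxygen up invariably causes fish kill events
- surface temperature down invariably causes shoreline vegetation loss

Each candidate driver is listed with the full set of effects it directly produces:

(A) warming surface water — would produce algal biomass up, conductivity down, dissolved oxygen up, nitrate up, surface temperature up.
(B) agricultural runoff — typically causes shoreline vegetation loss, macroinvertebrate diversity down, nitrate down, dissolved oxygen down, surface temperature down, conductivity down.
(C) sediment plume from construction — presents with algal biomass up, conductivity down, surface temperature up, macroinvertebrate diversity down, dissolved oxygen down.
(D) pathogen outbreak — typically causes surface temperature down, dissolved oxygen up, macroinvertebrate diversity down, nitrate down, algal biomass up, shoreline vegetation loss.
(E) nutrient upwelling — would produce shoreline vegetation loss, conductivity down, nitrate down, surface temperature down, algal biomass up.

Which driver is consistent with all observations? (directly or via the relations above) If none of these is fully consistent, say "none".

Checking each candidate against the observations:
(A) warming surface water — nitrate down ✗; macroinvertebrate diversity down ✗; conductivity down ✓; surface temperature down ✗; algal biomass up ✓; shoreline vegetation loss ✗
(B) agricultural runoff — does not account for algal biomass up
(C) sediment plume from construction — fails on nitrate down, surface temperature down, shoreline vegetation loss (predicts surface temperature up, not surface temperature down)
(D) pathogen outbreak — accounts for every observation (conductivity down via algal biomass up → conductivity down)
(E) nutrient upwelling — nitrate down ✓; macroinvertebrate diversity down ✗; conductivity down ✓; surface temperature down ✓; algal biomass up ✓; shoreline vegetation loss ✓
Only (D) is consistent with every observation.

D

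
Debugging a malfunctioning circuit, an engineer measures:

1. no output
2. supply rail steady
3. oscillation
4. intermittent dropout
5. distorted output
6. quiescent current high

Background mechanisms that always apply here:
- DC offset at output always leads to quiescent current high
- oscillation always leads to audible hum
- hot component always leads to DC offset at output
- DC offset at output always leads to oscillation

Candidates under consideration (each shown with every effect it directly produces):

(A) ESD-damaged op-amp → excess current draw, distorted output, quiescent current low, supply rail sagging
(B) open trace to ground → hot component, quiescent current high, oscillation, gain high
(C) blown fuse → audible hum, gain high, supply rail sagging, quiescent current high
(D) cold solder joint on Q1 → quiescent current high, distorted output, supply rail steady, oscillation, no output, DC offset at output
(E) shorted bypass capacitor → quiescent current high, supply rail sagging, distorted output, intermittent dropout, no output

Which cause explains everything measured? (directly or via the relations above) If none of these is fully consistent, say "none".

Checking each candidate against the observations:
(A) ESD-damaged op-amp — fails on no output, supply rail steady, oscillation, intermittent dropout, quiescent current high (predicts supply rail sagging, not supply rail steady; predicts quiescent current low, not quiescent current high)
(B) open trace to ground — no output ✗; supply rail steady ✗; oscillation ✓; intermittent dropout ✗; distorted output ✗; quiescent current high ✓
(C) blown fuse — fails on no output, supply rail steady, oscillation, intermittent dropout, distorted output (predicts supply rail sagging, not supply rail steady)
(D) cold solder joint on Q1 — no output ✓; supply rail steady ✓; oscillation ✓; intermittent dropout ✗; distorted output ✓; quiescent current high ✓
(E) shorted bypass capacitor — no output ✓; supply rail steady ✗; oscillation ✗; intermittent dropout ✓; distorted output ✓; quiescent current high ✓
None of the listed candidates fits everything.

none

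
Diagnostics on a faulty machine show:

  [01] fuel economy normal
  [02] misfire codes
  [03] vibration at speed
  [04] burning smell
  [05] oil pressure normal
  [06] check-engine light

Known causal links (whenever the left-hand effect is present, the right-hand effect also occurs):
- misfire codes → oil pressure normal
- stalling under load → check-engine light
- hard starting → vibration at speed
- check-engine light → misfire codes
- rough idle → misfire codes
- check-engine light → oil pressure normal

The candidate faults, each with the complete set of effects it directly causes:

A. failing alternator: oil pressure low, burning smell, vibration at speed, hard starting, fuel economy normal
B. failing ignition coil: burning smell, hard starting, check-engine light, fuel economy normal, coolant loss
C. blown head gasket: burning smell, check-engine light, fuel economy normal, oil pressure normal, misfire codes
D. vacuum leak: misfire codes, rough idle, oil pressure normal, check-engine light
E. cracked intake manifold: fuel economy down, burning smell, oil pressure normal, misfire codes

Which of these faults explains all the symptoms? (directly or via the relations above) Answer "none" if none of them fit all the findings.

Checking each candidate against the observations:
(A) failing alternator — fuel economy normal yes; misfire codes NO; vibration at speed yes; burning smell yes; oil pressure normal NO; check-engine light NO
(B) failing ignition coil — accounts for every observation (misfire codes through check-engine light → misfire codes)
(C) blown head gasket — does not account for vibration at speed
(D) vacuum leak — fuel economy normal NO; misfire codes yes; vibration at speed NO; burning smell NO; oil pressure normal yes; check-engine light yes
(E) cracked intake manifold — fuel economy normal NO; misfire codes yes; vibration at speed NO; burning smell yes; oil pressure normal yes; check-engine light NO
Only (B) is consistent with every observation.

B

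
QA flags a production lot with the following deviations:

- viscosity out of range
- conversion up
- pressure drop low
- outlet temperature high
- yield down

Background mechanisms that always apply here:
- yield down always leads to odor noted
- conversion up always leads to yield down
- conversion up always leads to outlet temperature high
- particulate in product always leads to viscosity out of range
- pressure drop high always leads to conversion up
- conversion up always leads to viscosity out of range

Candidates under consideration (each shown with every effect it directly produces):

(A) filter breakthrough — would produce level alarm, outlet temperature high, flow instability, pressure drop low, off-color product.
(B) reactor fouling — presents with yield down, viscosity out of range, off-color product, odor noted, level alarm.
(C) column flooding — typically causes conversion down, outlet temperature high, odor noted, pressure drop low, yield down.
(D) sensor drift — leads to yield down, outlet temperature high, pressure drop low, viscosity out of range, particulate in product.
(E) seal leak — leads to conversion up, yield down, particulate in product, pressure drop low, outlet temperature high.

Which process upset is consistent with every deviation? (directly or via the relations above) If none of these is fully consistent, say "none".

Checking each candidate against the observations:
(A) filter breakthrough — does not account for viscosity out of range, conversion up, yield down
(B) reactor fouling — does not account for conversion up, pressure drop low, outlet temperature high
(C) column flooding — viscosity out of range -; conversion up -; pressure drop low +; outlet temperature high +; yield down +
(D) sensor drift — does not account for conversion up
(E) seal leak — viscosity out of range + (via conversion up → viscosity out of range); conversion up +; pressure drop low +; outlet temperature high +; yield down +
(E) is the only candidate with no mismatches.

E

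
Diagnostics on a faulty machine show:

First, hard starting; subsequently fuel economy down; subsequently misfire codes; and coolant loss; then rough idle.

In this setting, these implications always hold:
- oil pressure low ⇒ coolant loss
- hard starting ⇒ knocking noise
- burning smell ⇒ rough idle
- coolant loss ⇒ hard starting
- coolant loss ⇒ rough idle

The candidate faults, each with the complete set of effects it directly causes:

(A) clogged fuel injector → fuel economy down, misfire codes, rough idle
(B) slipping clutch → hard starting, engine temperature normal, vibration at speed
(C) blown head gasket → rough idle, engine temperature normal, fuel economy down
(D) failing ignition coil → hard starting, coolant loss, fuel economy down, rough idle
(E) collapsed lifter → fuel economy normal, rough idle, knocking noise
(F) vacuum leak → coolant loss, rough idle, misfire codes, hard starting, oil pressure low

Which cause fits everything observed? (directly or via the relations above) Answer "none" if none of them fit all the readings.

none

Checking each candidate against the observations:
(A) clogged fuel injector — does not account for hard starting, coolant loss
(B) slipping clutch — does not account for fuel economy down, misfire codes, coolant loss, rough idle
(C) blown head gasket — hard starting miss; fuel economy down match; misfire codes miss; coolant loss miss; rough idle match
(D) failing ignition coil — does not account for misfire codes
(E) collapsed lifter — hard starting miss; fuel economy down miss; misfire codes miss; coolant loss miss; rough idle match
(F) vacuum leak — does not account for fuel economy down
No candidate is consistent with all observations.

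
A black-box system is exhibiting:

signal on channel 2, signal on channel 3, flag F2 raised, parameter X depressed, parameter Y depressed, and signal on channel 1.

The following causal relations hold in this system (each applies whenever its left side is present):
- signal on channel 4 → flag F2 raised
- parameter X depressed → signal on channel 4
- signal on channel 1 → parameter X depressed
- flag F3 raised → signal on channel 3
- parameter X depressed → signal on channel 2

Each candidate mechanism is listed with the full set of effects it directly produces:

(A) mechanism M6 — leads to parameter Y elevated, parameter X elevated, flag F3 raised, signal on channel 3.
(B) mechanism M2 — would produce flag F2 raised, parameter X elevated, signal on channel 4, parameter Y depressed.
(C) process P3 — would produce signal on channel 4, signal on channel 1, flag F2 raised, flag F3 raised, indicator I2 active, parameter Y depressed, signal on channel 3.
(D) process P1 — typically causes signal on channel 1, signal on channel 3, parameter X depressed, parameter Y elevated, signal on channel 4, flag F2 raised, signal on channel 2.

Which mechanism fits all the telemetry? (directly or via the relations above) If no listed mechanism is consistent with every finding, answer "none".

C

Per-candidate check:
(A) mechanism M6 — signal on channel 2 ✗; signal on channel 3 ✓; flag F2 raised ✗; parameter X depressed ✗; parameter Y depressed ✗; signal on channel 1 ✗
(B) mechanism M2 — fails on signal on channel 2, signal on channel 3, parameter X depressed, signal on channel 1 (predicts parameter X elevated, not parameter X depressed)
(C) process P3 — accounts for every observation (signal on channel 2 via signal on channel 1 → parameter X depressed → signal on channel 2)
(D) process P1 — fails on parameter Y depressed (predicts parameter Y elevated, not parameter Y depressed)
(C) alone accounts for all the evidence.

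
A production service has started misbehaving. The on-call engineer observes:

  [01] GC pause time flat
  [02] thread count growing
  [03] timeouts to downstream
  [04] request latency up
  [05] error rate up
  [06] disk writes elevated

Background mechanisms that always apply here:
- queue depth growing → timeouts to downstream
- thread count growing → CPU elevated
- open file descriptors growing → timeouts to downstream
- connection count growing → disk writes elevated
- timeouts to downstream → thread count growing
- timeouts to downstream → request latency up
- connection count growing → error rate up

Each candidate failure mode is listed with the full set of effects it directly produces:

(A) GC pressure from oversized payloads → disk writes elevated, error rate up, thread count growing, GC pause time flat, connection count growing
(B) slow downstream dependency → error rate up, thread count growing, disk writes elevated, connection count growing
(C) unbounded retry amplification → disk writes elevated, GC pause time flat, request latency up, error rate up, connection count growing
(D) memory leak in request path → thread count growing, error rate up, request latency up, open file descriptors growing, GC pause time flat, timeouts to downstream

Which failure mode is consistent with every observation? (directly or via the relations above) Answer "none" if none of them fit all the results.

Testing each hypothesis:
(A) GC pressure from oversized payloads — GC pause time flat match; thread count growing match; timeouts to downstream miss; request latency up miss; error rate up match; disk writes elevated match
(B) slow downstream dependency — GC pause time flat miss; thread count growing match; timeouts to downstream miss; request latency up miss; error rate up match; disk writes elevated match
(C) unbounded retry amplification — GC pause time flat match; thread count growing miss; timeouts to downstream miss; request latency up match; error rate up match; disk writes elevated match
(D) memory leak in request path — GC pause time flat match; thread count growing match; timeouts to downstream match; request latency up match; error rate up match; disk writes elevated miss
None of the listed candidates fits everything.

none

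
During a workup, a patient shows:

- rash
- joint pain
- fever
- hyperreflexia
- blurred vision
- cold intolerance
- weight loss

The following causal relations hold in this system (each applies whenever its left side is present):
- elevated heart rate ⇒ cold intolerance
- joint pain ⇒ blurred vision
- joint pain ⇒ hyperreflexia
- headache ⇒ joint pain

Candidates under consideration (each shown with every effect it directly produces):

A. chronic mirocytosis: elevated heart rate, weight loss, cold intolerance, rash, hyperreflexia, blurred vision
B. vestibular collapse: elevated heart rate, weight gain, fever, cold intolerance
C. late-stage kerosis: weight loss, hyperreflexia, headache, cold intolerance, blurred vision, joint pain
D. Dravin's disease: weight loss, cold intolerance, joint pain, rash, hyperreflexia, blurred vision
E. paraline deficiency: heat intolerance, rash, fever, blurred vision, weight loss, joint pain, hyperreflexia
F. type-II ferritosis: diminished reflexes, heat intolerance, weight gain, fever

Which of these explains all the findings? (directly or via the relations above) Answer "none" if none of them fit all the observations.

none

Checking each candidate against the observations:
(A) chronic mirocytosis — does not account for joint pain, fever
(B) vestibular collapse — rash miss; joint pain miss; fever match; hyperreflexia miss; blurred vision miss; cold intolerance match; weight loss miss
(C) late-stage kerosis — rash miss; joint pain match; fever miss; hyperreflexia match; blurred vision match; cold intolerance match; weight loss match
(D) Dravin's disease — does not account for fever
(E) paraline deficiency — fails on cold intolerance (predicts heat intolerance, not cold intolerance)
(F) type-II ferritosis — fails on rash, joint pain, hyperreflexia, blurred vision, cold intolerance, weight loss (predicts diminished reflexes, not hyperreflexia; predicts heat intolerance, not cold intolerance; predicts weight gain, not weight loss)
No candidate is consistent with all observations.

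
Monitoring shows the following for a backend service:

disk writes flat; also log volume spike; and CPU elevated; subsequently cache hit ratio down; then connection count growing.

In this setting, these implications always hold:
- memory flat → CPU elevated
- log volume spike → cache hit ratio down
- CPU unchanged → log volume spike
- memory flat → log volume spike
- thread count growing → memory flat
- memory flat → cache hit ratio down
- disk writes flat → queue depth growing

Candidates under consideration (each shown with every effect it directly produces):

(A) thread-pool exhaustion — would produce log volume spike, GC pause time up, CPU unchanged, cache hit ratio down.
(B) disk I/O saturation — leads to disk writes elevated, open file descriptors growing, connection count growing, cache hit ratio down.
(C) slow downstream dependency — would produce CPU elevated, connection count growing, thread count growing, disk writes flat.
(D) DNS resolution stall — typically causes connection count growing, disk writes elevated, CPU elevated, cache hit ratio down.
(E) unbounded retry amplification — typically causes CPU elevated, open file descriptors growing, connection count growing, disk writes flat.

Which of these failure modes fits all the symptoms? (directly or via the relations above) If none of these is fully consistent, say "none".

C

Per-candidate check:
(A) thread-pool exhaustion — disk writes flat NO; log volume spike yes; CPU elevated NO; cache hit ratio down yes; connection count growing NO
(B) disk I/O saturation — disk writes flat NO; log volume spike NO; CPU elevated NO; cache hit ratio down yes; connection count growing yes
(C) slow downstream dependency — disk writes flat yes; log volume spike yes (by thread count growing → memory flat → log volume spike); CPU elevated yes; cache hit ratio down yes (by thread count growing → memory flat → cache hit ratio down); connection count growing yes
(D) DNS resolution stall — fails on disk writes flat, log volume spike (predicts disk writes elevated, not disk writes flat)
(E) unbounded retry amplification — does not account for log volume spike, cache hit ratio down
(C) is the only candidate with no mismatches.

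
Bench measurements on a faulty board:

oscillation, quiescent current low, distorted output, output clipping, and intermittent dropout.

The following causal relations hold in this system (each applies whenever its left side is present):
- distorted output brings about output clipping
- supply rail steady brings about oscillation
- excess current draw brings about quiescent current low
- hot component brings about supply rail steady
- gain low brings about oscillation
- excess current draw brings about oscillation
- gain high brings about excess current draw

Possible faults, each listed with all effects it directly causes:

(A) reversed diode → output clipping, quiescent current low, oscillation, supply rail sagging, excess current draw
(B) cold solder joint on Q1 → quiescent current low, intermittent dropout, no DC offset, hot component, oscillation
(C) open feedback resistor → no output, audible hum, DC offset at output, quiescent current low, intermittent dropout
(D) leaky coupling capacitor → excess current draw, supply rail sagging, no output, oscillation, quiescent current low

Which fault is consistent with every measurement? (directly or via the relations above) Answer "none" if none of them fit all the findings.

none

Testing each hypothesis:
(A) reversed diode — oscillation yes; quiescent current low yes; distorted output NO; output clipping yes; intermittent dropout NO
(B) cold solder joint on Q1 — does not account for distorted output, output clipping
(C) open feedback resistor — does not account for oscillation, distorted output, output clipping
(D) leaky coupling capacitor — does not account for distorted output, output clipping, intermittent dropout
No candidate is consistent with all observations.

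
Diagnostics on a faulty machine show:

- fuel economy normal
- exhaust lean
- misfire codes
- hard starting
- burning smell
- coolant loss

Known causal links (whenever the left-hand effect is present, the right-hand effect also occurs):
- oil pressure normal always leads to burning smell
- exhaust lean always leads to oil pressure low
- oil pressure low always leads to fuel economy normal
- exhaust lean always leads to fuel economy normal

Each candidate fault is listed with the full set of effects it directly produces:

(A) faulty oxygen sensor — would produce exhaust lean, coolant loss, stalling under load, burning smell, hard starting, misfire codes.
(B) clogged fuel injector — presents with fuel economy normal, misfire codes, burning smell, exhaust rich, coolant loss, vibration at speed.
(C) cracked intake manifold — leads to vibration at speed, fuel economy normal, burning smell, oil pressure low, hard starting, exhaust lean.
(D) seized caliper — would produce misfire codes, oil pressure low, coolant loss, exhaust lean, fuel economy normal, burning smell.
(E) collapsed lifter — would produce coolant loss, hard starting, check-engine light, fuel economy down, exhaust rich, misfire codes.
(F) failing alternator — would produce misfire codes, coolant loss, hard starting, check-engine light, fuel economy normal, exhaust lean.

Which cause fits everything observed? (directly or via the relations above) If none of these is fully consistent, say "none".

A

Per-candidate check:
(A) faulty oxygen sensor — fuel economy normal + (by exhaust lean → fuel economy normal); exhaust lean +; misfire codes +; hard starting +; burning smell +; coolant loss +
(B) clogged fuel injector — fuel economy normal +; exhaust lean -; misfire codes +; hard starting -; burning smell +; coolant loss +
(C) cracked intake manifold — does not account for misfire codes, coolant loss
(D) seized caliper — does not account for hard starting
(E) collapsed lifter — fails on fuel economy normal, exhaust lean, burning smell (predicts fuel economy down, not fuel economy normal; predicts exhaust rich, not exhaust lean)
(F) failing alternator — does not account for burning smell
(A) is the only candidate with no mismatches.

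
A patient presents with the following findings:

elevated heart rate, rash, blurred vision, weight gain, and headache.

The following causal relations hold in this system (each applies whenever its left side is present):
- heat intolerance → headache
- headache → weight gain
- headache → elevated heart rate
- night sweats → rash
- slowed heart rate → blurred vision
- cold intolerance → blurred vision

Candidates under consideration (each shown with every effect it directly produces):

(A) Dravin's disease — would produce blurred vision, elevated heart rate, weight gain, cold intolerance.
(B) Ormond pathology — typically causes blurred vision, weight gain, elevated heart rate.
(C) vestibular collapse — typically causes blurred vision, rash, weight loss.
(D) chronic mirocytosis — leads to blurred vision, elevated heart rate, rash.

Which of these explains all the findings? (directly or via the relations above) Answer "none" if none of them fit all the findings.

none

Testing each hypothesis:
(A) Dravin's disease — elevated heart rate match; rash miss; blurred vision match; weight gain match; headache miss
(B) Ormond pathology — elevated heart rate match; rash miss; blurred vision match; weight gain match; headache miss
(C) vestibular collapse — elevated heart rate miss; rash match; blurred vision match; weight gain miss; headache miss
(D) chronic mirocytosis — does not account for weight gain, headache
Every candidate fails on at least one observation.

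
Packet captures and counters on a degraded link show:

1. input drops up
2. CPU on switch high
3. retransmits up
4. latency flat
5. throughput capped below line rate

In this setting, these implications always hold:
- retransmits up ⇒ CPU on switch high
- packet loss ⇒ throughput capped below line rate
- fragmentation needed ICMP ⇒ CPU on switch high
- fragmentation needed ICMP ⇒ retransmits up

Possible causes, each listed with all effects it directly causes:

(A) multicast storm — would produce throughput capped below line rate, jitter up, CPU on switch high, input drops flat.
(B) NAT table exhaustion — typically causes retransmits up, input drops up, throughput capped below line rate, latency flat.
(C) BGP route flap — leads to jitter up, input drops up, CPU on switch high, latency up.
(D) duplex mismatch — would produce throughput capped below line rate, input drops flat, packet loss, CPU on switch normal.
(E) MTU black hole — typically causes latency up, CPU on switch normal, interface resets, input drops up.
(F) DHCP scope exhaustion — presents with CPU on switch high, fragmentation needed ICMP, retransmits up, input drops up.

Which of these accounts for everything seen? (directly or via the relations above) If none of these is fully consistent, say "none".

B

Checking each candidate against the observations:
(A) multicast storm — input drops up -; CPU on switch high +; retransmits up -; latency flat -; throughput capped below line rate +
(B) NAT table exhaustion — accounts for every observation (CPU on switch high through retransmits up → CPU on switch high)
(C) BGP route flap — input drops up +; CPU on switch high +; retransmits up -; latency flat -; throughput capped below line rate -
(D) duplex mismatch — input drops up -; CPU on switch high -; retransmits up -; latency flat -; throughput capped below line rate +
(E) MTU black hole — input drops up +; CPU on switch high -; retransmits up -; latency flat -; throughput capped below line rate -
(F) DHCP scope exhaustion — does not account for latency flat, throughput capped below line rate
(B) is the only candidate with no mismatches.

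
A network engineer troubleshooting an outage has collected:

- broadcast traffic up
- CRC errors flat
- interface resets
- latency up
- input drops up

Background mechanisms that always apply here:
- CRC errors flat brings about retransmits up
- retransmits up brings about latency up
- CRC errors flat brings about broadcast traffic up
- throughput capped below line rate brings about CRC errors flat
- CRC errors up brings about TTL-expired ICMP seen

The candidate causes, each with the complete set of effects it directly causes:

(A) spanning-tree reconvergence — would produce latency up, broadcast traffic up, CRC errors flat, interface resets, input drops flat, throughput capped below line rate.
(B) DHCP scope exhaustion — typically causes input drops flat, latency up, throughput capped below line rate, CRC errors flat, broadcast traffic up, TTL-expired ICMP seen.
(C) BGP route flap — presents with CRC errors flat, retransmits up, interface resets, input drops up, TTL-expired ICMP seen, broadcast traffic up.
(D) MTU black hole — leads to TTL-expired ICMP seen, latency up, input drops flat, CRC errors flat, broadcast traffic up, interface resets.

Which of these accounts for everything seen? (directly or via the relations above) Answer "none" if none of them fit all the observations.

Testing each hypothesis:
(A) spanning-tree reconvergence — broadcast traffic up +; CRC errors flat +; interface resets +; latency up +; input drops up -
(B) DHCP scope exhaustion — fails on interface resets, input drops up (predicts input drops flat, not input drops up)
(C) BGP route flap — broadcast traffic up +; CRC errors flat +; interface resets +; latency up + (via retransmits up → latency up); input drops up +
(D) MTU black hole — broadcast traffic up +; CRC errors flat +; interface resets +; latency up +; input drops up -
Only (C) is consistent with every observation.

C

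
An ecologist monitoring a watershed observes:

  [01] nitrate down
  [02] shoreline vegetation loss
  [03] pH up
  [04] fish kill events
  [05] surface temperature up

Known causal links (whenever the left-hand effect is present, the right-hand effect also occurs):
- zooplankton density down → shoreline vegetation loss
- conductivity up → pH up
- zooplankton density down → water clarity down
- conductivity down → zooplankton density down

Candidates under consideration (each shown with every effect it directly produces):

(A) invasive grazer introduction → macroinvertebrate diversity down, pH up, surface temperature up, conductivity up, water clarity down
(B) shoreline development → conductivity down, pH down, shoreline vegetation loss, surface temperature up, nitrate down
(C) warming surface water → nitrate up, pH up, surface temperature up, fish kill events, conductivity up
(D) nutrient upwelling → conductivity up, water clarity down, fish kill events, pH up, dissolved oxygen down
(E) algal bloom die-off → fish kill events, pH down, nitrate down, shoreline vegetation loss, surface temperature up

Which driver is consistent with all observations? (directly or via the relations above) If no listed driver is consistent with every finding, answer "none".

none

For each candidate, compare predicted effects to what was observed:
(A) invasive grazer introduction — does not account for nitrate down, shoreline vegetation loss, fish kill events
(B) shoreline development — nitrate down +; shoreline vegetation loss +; pH up -; fish kill events -; surface temperature up +
(C) warming surface water — nitrate down -; shoreline vegetation loss -; pH up +; fish kill events +; surface temperature up +
(D) nutrient upwelling — does not account for nitrate down, shoreline vegetation loss, surface temperature up
(E) algal bloom die-off — nitrate down +; shoreline vegetation loss +; pH up -; fish kill events +; surface temperature up +
None of the listed candidates fits everything.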